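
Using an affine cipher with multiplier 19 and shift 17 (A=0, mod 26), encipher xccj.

x(23): 19·23+17=454≡12 → m
c(2): 19·2+17=55≡3 → d
c(2): 19·2+17=55≡3 → d
j(9): 19·9+17=188≡6 → g

mddg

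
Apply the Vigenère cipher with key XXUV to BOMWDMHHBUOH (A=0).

YLGRAJBCYRIC

Repeat the key across the message: XXUVXXUVXXUV
B(1)+X(23): 24 → Y
O(14)+X(23): 37≡11 → L
M(12)+U(20): 32≡6 → G
W(22)+V(21): 43≡17 → R
D(3)+X(23): 26≡0 → A
M(12)+X(23): 35≡9 → J
H(7)+U(20): 27≡1 → B
H(7)+V(21): 28≡2 → C
B(1)+X(23): 24 → Y
U(20)+X(23): 43≡17 → R
O(14)+U(20): 34≡8 → I
H(7)+V(21): 28≡2 → C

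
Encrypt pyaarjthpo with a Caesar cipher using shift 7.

wfhhyqaowv

p(15): 15+7=22 → w
y(24): 24+7=31≡5 → f
a(0): 0+7=7 → h
a(0): 0+7=7 → h
r(17): 17+7=24 → y
j(9): 9+7=16 → q
t(19): 19+7=26≡0 → a
h(7): 7+7=14 → o
p(15): 15+7=22 → w
o(14): 14+7=21 → v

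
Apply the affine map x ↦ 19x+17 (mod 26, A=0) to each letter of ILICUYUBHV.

NSNDHFHKUA

I(8): 19·8+17=169≡13 → N
L(11): 19·11+17=226≡18 → S
I(8): 19·8+17=169≡13 → N
C(2): 19·2+17=55≡3 → D
U(20): 19·20+17=397≡7 → H
Y(24): 19·24+17=473≡5 → F
U(20): 19·20+17=397≡7 → H
B(1): 19·1+17=36≡10 → K
H(7): 19·7+17=150≡20 → U
V(21): 19·21+17=416≡0 → A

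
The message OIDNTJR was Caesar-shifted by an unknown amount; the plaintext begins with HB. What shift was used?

From the crib: O(14)−H(7)=7, so the shift is 7.

7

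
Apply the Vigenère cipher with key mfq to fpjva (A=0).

Repeat the key across the message: mfqmf
f(5)+m(12): 17 → r
p(15)+f(5): 20 → u
j(9)+q(16): 25 → z
v(21)+m(12): 33≡7 → h
a(0)+f(5): 5 → f

ruzhf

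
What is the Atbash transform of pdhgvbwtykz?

kwsteydgbpa

p(15) → k(10)
d(3) → w(22)
h(7) → s(18)
g(6) → t(19)
v(21) → e(4)
b(1) → y(24)
w(22) → d(3)
t(19) → g(6)
y(24) → b(1)
k(10) → p(15)
z(25) → a(0)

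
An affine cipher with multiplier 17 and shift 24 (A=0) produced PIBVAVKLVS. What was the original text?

BWRJUJQNJS

The inverse of 17 mod 26 is 23, since 17·23=391≡1. Apply D(y)=23·(y−24) mod 26:
P(15): 23·(15−24)=-207≡1 → B
I(8): 23·(8−24)=-368≡22 → W
B(1): 23·(1−24)=-529≡17 → R
V(21): 23·(21−24)=-69≡9 → J
A(0): 23·(0−24)=-552≡20 → U
V(21): 23·(21−24)=-69≡9 → J
K(10): 23·(10−24)=-322≡16 → Q
L(11): 23·(11−24)=-299≡13 → N
V(21): 23·(21−24)=-69≡9 → J
S(18): 23·(18−24)=-138≡18 → S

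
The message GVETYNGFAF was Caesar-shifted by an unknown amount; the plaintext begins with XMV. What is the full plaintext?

XMVKPEXWRW

From the crib: G(6)−X(23)=-17≡9, so the shift is 9.
Subtract 9 from each ciphertext letter:
G(6): 6−9=-3≡23 → X
V(21): 21−9=12 → M
E(4): 4−9=-5≡21 → V
T(19): 19−9=10 → K
Y(24): 24−9=15 → P
N(13): 13−9=4 → E
G(6): 6−9=-3≡23 → X
F(5): 5−9=-4≡22 → W
A(0): 0−9=-9≡17 → R
F(5): 5−9=-4≡22 → W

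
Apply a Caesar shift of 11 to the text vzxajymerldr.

gkilujxpcwoc

v(21): 21+11=32≡6 → g
z(25): 25+11=36≡10 → k
x(23): 23+11=34≡8 → i
a(0): 0+11=11 → l
j(9): 9+11=20 → u
y(24): 24+11=35≡9 → j
m(12): 12+11=23 → x
e(4): 4+11=15 → p
r(17): 17+11=28≡2 → c
l(11): 11+11=22 → w
d(3): 3+11=14 → o
r(17): 17+11=28≡2 → c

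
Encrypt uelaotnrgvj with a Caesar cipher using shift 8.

u(20): 20+8=28≡2 → c
e(4): 4+8=12 → m
l(11): 11+8=19 → t
a(0): 0+8=8 → i
o(14): 14+8=22 → w
t(19): 19+8=27≡1 → b
n(13): 13+8=21 → v
r(17): 17+8=25 → z
g(6): 6+8=14 → o
v(21): 21+8=29≡3 → d
j(9): 9+8=17 → r

cmtiwbvzodr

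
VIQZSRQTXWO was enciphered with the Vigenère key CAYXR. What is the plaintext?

TISCBPQVAFM

Repeat the key across the ciphertext: CAYXRCAYXRC
V(21)−C(2): 19 → T
I(8)−A(0): 8 → I
Q(16)−Y(24): -8≡18 → S
Z(25)−X(23): 2 → C
S(18)−R(17): 1 → B
R(17)−C(2): 15 → P
Q(16)−A(0): 16 → Q
T(19)−Y(24): -5≡21 → V
X(23)−X(23): 0 → A
W(22)−R(17): 5 → F
O(14)−C(2): 12 → M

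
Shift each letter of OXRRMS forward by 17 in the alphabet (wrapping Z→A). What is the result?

O(14): 14+17=31≡5 → F
X(23): 23+17=40≡14 → O
R(17): 17+17=34≡8 → I
R(17): 17+17=34≡8 → I
M(12): 12+17=29≡3 → D
S(18): 18+17=35≡9 → J

FOIIDJ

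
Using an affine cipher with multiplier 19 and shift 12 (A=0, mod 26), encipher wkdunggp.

w(22): 19·22+12=430≡14 → o
k(10): 19·10+12=202≡20 → u
d(3): 19·3+12=69≡17 → r
u(20): 19·20+12=392≡2 → c
n(13): 19·13+12=259≡25 → z
g(6): 19·6+12=126≡22 → w
g(6): 19·6+12=126≡22 → w
p(15): 19·15+12=297≡11 → l

ourczwwl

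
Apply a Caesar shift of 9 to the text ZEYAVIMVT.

INHJERVEC

Z(25): 25+9=34≡8 → I
E(4): 4+9=13 → N
Y(24): 24+9=33≡7 → H
A(0): 0+9=9 → J
V(21): 21+9=30≡4 → E
I(8): 8+9=17 → R
M(12): 12+9=21 → V
V(21): 21+9=30≡4 → E
T(19): 19+9=28≡2 → C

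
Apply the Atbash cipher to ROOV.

ILLE

R(17) → I(8)
O(14) → L(11)
O(14) → L(11)
V(21) → E(4)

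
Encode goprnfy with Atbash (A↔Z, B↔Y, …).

tlkimub

g(6) → t(19)
o(14) → l(11)
p(15) → k(10)
r(17) → i(8)
n(13) → m(12)
f(5) → u(20)
y(24) → b(1)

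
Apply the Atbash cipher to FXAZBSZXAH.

UCZAYHACZS

F(5) → U(20)
X(23) → C(2)
A(0) → Z(25)
Z(25) → A(0)
B(1) → Y(24)
S(18) → H(7)
Z(25) → A(0)
X(23) → C(2)
A(0) → Z(25)
H(7) → S(18)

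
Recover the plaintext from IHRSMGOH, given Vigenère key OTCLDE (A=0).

UOPHJCAO

Repeat the key across the ciphertext: OTCLDEOT
I(8)−O(14): -6≡20 → U
H(7)−T(19): -12≡14 → O
R(17)−C(2): 15 → P
S(18)−L(11): 7 → H
M(12)−D(3): 9 → J
G(6)−E(4): 2 → C
O(14)−O(14): 0 → A
H(7)−T(19): -12≡14 → O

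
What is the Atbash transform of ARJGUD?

ZIQTFW

A(0) → Z(25)
R(17) → I(8)
J(9) → Q(16)
G(6) → T(19)
U(20) → F(5)
D(3) → W(22)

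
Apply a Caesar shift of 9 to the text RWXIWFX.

AFGRFOG

R(17): 17+9=26≡0 → A
W(22): 22+9=31≡5 → F
X(23): 23+9=32≡6 → G
I(8): 8+9=17 → R
W(22): 22+9=31≡5 → F
F(5): 5+9=14 → O
X(23): 23+9=32≡6 → G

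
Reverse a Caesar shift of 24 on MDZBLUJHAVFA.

OFBDNWLJCXHC

M(12): 12−24=-12≡14 → O
D(3): 3−24=-21≡5 → F
Z(25): 25−24=1 → B
B(1): 1−24=-23≡3 → D
L(11): 11−24=-13≡13 → N
U(20): 20−24=-4≡22 → W
J(9): 9−24=-15≡11 → L
H(7): 7−24=-17≡9 → J
A(0): 0−24=-24≡2 → C
V(21): 21−24=-3≡23 → X
F(5): 5−24=-19≡7 → H
A(0): 0−24=-24≡2 → C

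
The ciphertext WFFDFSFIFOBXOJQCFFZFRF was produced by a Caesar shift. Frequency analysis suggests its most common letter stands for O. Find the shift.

17

The most frequent ciphertext letter is F (appears 9 times).
F is position 5; O is position 14.
Shift = -9≡17.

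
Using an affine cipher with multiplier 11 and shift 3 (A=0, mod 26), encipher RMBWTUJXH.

R(17): 11·17+3=190≡8 → I
M(12): 11·12+3=135≡5 → F
B(1): 11·1+3=14 → O
W(22): 11·22+3=245≡11 → L
T(19): 11·19+3=212≡4 → E
U(20): 11·20+3=223≡15 → P
J(9): 11·9+3=102≡24 → Y
X(23): 11·23+3=256≡22 → W
H(7): 11·7+3=80≡2 → C

IFOLEPYWC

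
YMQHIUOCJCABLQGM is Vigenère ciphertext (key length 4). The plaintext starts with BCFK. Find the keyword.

XKLX

Subtract each crib letter from the matching ciphertext letter (mod 26):
Y(24)−B(1)=23 → X
M(12)−C(2)=10 → K
Q(16)−F(5)=11 → L
H(7)−K(10)=-3≡23 → X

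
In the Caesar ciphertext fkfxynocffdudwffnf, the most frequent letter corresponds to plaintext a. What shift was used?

The most frequent ciphertext letter is f (appears 7 times).
f is position 5; a is position 0.
Shift = 5.

5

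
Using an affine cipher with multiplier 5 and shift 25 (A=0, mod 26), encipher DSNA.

OLMZ

D(3): 5·3+25=40≡14 → O
S(18): 5·18+25=115≡11 → L
N(13): 5·13+25=90≡12 → M
A(0): 5·0+25=25 → Z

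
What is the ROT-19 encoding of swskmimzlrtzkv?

s(18): 18+19=37≡11 → l
w(22): 22+19=41≡15 → p
s(18): 18+19=37≡11 → l
k(10): 10+19=29≡3 → d
m(12): 12+19=31≡5 → f
i(8): 8+19=27≡1 → b
m(12): 12+19=31≡5 → f
z(25): 25+19=44≡18 → s
l(11): 11+19=30≡4 → e
r(17): 17+19=36≡10 → k
t(19): 19+19=38≡12 → m
z(25): 25+19=44≡18 → s
k(10): 10+19=29≡3 → d
v(21): 21+19=40≡14 → o

lpldfbfsekmsdo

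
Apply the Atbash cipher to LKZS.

L(11) → O(14)
K(10) → P(15)
Z(25) → A(0)
S(18) → H(7)

OPAH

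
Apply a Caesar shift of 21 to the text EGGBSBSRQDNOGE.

E(4): 4+21=25 → Z
G(6): 6+21=27≡1 → B
G(6): 6+21=27≡1 → B
B(1): 1+21=22 → W
S(18): 18+21=39≡13 → N
B(1): 1+21=22 → W
S(18): 18+21=39≡13 → N
R(17): 17+21=38≡12 → M
Q(16): 16+21=37≡11 → L
D(3): 3+21=24 → Y
N(13): 13+21=34≡8 → I
O(14): 14+21=35≡9 → J
G(6): 6+21=27≡1 → B
E(4): 4+21=25 → Z

ZBBWNWNMLYIJBZ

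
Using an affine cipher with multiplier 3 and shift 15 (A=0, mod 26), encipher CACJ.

C(2): 3·2+15=21 → V
A(0): 3·0+15=15 → P
C(2): 3·2+15=21 → V
J(9): 3·9+15=42≡16 → Q

VPVQ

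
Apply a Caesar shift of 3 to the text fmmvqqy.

ippyttb

f(5): 5+3=8 → i
m(12): 12+3=15 → p
m(12): 12+3=15 → p
v(21): 21+3=24 → y
q(16): 16+3=19 → t
q(16): 16+3=19 → t
y(24): 24+3=27≡1 → b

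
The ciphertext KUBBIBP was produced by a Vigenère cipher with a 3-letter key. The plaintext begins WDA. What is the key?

ORB

Subtract each crib letter from the matching ciphertext letter (mod 26):
K(10)−W(22)=-12≡14 → O
U(20)−D(3)=17 → R
B(1)−A(0)=1 → B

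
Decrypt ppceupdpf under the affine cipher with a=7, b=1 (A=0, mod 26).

The inverse of 7 mod 26 is 15, since 7·15=105≡1. Apply D(y)=15·(y−1) mod 26:
p(15): 15·(15−1)=210≡2 → c
p(15): 15·(15−1)=210≡2 → c
c(2): 15·(2−1)=15 → p
e(4): 15·(4−1)=45≡19 → t
u(20): 15·(20−1)=285≡25 → z
p(15): 15·(15−1)=210≡2 → c
d(3): 15·(3−1)=30≡4 → e
p(15): 15·(15−1)=210≡2 → c
f(5): 15·(5−1)=60≡8 → i

ccptzceci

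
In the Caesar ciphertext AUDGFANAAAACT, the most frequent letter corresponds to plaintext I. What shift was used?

18

The most frequent ciphertext letter is A (appears 6 times).
A is position 0; I is position 8.
Shift = -8≡18.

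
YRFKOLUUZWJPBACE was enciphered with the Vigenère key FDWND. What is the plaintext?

Repeat the key across the ciphertext: FDWNDFDWNDFDWNDF
Y(24)−F(5): 19 → T
R(17)−D(3): 14 → O
F(5)−W(22): -17≡9 → J
K(10)−N(13): -3≡23 → X
O(14)−D(3): 11 → L
L(11)−F(5): 6 → G
U(20)−D(3): 17 → R
U(20)−W(22): -2≡24 → Y
Z(25)−N(13): 12 → M
W(22)−D(3): 19 → T
J(9)−F(5): 4 → E
P(15)−D(3): 12 → M
B(1)−W(22): -21≡5 → F
A(0)−N(13): -13≡13 → N
C(2)−D(3): -1≡25 → Z
E(4)−F(5): -1≡25 → Z

TOJXLGRYMTEMFNZZ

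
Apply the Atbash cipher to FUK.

F(5) → U(20)
U(20) → F(5)
K(10) → P(15)

UFP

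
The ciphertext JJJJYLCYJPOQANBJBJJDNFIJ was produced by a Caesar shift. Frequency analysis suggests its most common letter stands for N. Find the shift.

The most frequent ciphertext letter is J (appears 9 times).
J is position 9; N is position 13.
Shift = -4≡22.

22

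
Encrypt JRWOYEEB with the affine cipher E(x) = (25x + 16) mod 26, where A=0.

J(9): 25·9+16=241≡7 → H
R(17): 25·17+16=441≡25 → Z
W(22): 25·22+16=566≡20 → U
O(14): 25·14+16=366≡2 → C
Y(24): 25·24+16=616≡18 → S
E(4): 25·4+16=116≡12 → M
E(4): 25·4+16=116≡12 → M
B(1): 25·1+16=41≡15 → P

HZUCSMMP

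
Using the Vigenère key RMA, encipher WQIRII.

Repeat the key across the message: RMARMA
W(22)+R(17): 39≡13 → N
Q(16)+M(12): 28≡2 → C
I(8)+A(0): 8 → I
R(17)+R(17): 34≡8 → I
I(8)+M(12): 20 → U
I(8)+A(0): 8 → I

NCIIUI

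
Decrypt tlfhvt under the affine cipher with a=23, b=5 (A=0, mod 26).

The inverse of 23 mod 26 is 17, since 23·17=391≡1. Apply D(y)=17·(y−5) mod 26:
t(19): 17·(19−5)=238≡4 → e
l(11): 17·(11−5)=102≡24 → y
f(5): 17·(5−5)=0 → a
h(7): 17·(7−5)=34≡8 → i
v(21): 17·(21−5)=272≡12 → m
t(19): 17·(19−5)=238≡4 → e

eyaime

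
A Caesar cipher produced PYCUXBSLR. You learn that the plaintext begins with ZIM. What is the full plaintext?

From the crib: P(15)−Z(25)=-10≡16, so the shift is 16.
Subtract 16 from each ciphertext letter:
P(15): 15−16=-1≡25 → Z
Y(24): 24−16=8 → I
C(2): 2−16=-14≡12 → M
U(20): 20−16=4 → E
X(23): 23−16=7 → H
B(1): 1−16=-15≡11 → L
S(18): 18−16=2 → C
L(11): 11−16=-5≡21 → V
R(17): 17−16=1 → B

ZIMEHLCVB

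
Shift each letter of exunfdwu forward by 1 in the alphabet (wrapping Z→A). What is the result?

e(4): 4+1=5 → f
x(23): 23+1=24 → y
u(20): 20+1=21 → v
n(13): 13+1=14 → o
f(5): 5+1=6 → g
d(3): 3+1=4 → e
w(22): 22+1=23 → x
u(20): 20+1=21 → v

fyvogexv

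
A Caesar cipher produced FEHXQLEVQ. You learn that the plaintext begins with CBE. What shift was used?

3

From the crib: F(5)−C(2)=3, so the shift is 3.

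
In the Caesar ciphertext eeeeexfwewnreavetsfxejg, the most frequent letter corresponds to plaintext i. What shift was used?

The most frequent ciphertext letter is e (appears 9 times).
e is position 4; i is position 8.
Shift = -4≡22.

22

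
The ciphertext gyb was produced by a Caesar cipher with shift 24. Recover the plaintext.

iad

g(6): 6−24=-18≡8 → i
y(24): 24−24=0 → a
b(1): 1−24=-23≡3 → d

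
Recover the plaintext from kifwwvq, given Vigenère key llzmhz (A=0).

Repeat the key across the ciphertext: llzmhzl
k(10)−l(11): -1≡25 → z
i(8)−l(11): -3≡23 → x
f(5)−z(25): -20≡6 → g
w(22)−m(12): 10 → k
w(22)−h(7): 15 → p
v(21)−z(25): -4≡22 → w
q(16)−l(11): 5 → f

zxgkpwf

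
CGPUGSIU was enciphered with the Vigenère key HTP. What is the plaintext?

Repeat the key across the ciphertext: HTPHTPHT
C(2)−H(7): -5≡21 → V
G(6)−T(19): -13≡13 → N
P(15)−P(15): 0 → A
U(20)−H(7): 13 → N
G(6)−T(19): -13≡13 → N
S(18)−P(15): 3 → D
I(8)−H(7): 1 → B
U(20)−T(19): 1 → B

VNANNDBB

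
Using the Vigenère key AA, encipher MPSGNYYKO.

MPSGNYYKO

Repeat the key across the message: AAAAAAAAA
M(12)+A(0): 12 → M
P(15)+A(0): 15 → P
S(18)+A(0): 18 → S
G(6)+A(0): 6 → G
N(13)+A(0): 13 → N
Y(24)+A(0): 24 → Y
Y(24)+A(0): 24 → Y
K(10)+A(0): 10 → K
O(14)+A(0): 14 → O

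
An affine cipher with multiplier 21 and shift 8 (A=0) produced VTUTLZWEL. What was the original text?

NDIDPHSGP

The inverse of 21 mod 26 is 5, since 21·5=105≡1. Apply D(y)=5·(y−8) mod 26:
V(21): 5·(21−8)=65≡13 → N
T(19): 5·(19−8)=55≡3 → D
U(20): 5·(20−8)=60≡8 → I
T(19): 5·(19−8)=55≡3 → D
L(11): 5·(11−8)=15 → P
Z(25): 5·(25−8)=85≡7 → H
W(22): 5·(22−8)=70≡18 → S
E(4): 5·(4−8)=-20≡6 → G
L(11): 5·(11−8)=15 → P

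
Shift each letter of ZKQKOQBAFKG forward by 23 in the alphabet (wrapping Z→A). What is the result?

Z(25): 25+23=48≡22 → W
K(10): 10+23=33≡7 → H
Q(16): 16+23=39≡13 → N
K(10): 10+23=33≡7 → H
O(14): 14+23=37≡11 → L
Q(16): 16+23=39≡13 → N
B(1): 1+23=24 → Y
A(0): 0+23=23 → X
F(5): 5+23=28≡2 → C
K(10): 10+23=33≡7 → H
G(6): 6+23=29≡3 → D

WHNHLNYXCHD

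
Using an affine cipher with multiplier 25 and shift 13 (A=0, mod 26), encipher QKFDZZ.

XDIKOO

Q(16): 25·16+13=413≡23 → X
K(10): 25·10+13=263≡3 → D
F(5): 25·5+13=138≡8 → I
D(3): 25·3+13=88≡10 → K
Z(25): 25·25+13=638≡14 → O
Z(25): 25·25+13=638≡14 → O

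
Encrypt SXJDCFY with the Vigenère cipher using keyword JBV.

BYEMDAH

Repeat the key across the message: JBVJBVJ
S(18)+J(9): 27≡1 → B
X(23)+B(1): 24 → Y
J(9)+V(21): 30≡4 → E
D(3)+J(9): 12 → M
C(2)+B(1): 3 → D
F(5)+V(21): 26≡0 → A
Y(24)+J(9): 33≡7 → H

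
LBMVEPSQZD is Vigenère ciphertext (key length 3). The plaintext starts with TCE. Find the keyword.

Subtract each crib letter from the matching ciphertext letter (mod 26):
L(11)−T(19)=-8≡18 → S
B(1)−C(2)=-1≡25 → Z
M(12)−E(4)=8 → I

SZI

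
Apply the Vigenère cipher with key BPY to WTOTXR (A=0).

Repeat the key across the message: BPYBPY
W(22)+B(1): 23 → X
T(19)+P(15): 34≡8 → I
O(14)+Y(24): 38≡12 → M
T(19)+B(1): 20 → U
X(23)+P(15): 38≡12 → M
R(17)+Y(24): 41≡15 → P

XIMUMP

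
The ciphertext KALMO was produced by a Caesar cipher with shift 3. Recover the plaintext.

HXIJL

K(10): 10−3=7 → H
A(0): 0−3=-3≡23 → X
L(11): 11−3=8 → I
M(12): 12−3=9 → J
O(14): 14−3=11 → L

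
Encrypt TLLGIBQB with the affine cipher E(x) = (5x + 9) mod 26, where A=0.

T(19): 5·19+9=104≡0 → A
L(11): 5·11+9=64≡12 → M
L(11): 5·11+9=64≡12 → M
G(6): 5·6+9=39≡13 → N
I(8): 5·8+9=49≡23 → X
B(1): 5·1+9=14 → O
Q(16): 5·16+9=89≡11 → L
B(1): 5·1+9=14 → O

AMMNXOLO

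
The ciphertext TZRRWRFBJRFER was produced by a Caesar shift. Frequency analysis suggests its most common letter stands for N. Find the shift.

The most frequent ciphertext letter is R (appears 5 times).
R is position 17; N is position 13.
Shift = 4.

4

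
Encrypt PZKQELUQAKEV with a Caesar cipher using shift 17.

P(15): 15+17=32≡6 → G
Z(25): 25+17=42≡16 → Q
K(10): 10+17=27≡1 → B
Q(16): 16+17=33≡7 → H
E(4): 4+17=21 → V
L(11): 11+17=28≡2 → C
U(20): 20+17=37≡11 → L
Q(16): 16+17=33≡7 → H
A(0): 0+17=17 → R
K(10): 10+17=27≡1 → B
E(4): 4+17=21 → V
V(21): 21+17=38≡12 → M

GQBHVCLHRBVM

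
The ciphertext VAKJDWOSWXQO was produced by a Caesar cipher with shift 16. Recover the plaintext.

V(21): 21−16=5 → F
A(0): 0−16=-16≡10 → K
K(10): 10−16=-6≡20 → U
J(9): 9−16=-7≡19 → T
D(3): 3−16=-13≡13 → N
W(22): 22−16=6 → G
O(14): 14−16=-2≡24 → Y
S(18): 18−16=2 → C
W(22): 22−16=6 → G
X(23): 23−16=7 → H
Q(16): 16−16=0 → A
O(14): 14−16=-2≡24 → Y

FKUTNGYCGHAY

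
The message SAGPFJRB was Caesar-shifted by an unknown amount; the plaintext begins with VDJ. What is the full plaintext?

From the crib: S(18)−V(21)=-3≡23, so the shift is 23.
Subtract 23 from each ciphertext letter:
S(18): 18−23=-5≡21 → V
A(0): 0−23=-23≡3 → D
G(6): 6−23=-17≡9 → J
P(15): 15−23=-8≡18 → S
F(5): 5−23=-18≡8 → I
J(9): 9−23=-14≡12 → M
R(17): 17−23=-6≡20 → U
B(1): 1−23=-22≡4 → E

VDJSIMUE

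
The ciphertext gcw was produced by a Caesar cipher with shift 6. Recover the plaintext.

awq

g(6): 6−6=0 → a
c(2): 2−6=-4≡22 → w
w(22): 22−6=16 → q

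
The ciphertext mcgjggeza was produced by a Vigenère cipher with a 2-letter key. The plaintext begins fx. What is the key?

hf

Subtract each crib letter from the matching ciphertext letter (mod 26):
m(12)−f(5)=7 → h
c(2)−x(23)=-21≡5 → f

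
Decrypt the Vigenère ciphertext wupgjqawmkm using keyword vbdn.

Repeat the key across the ciphertext: vbdnvbdnvbd
w(22)−v(21): 1 → b
u(20)−b(1): 19 → t
p(15)−d(3): 12 → m
g(6)−n(13): -7≡19 → t
j(9)−v(21): -12≡14 → o
q(16)−b(1): 15 → p
a(0)−d(3): -3≡23 → x
w(22)−n(13): 9 → j
m(12)−v(21): -9≡17 → r
k(10)−b(1): 9 → j
m(12)−d(3): 9 → j

btmtopxjrjj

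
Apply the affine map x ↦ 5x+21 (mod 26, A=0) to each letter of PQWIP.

SXBJS

P(15): 5·15+21=96≡18 → S
Q(16): 5·16+21=101≡23 → X
W(22): 5·22+21=131≡1 → B
I(8): 5·8+21=61≡9 → J
P(15): 5·15+21=96≡18 → S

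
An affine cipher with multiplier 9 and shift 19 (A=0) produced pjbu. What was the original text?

owyd

The inverse of 9 mod 26 is 3, since 9·3=27≡1. Apply D(y)=3·(y−19) mod 26:
p(15): 3·(15−19)=-12≡14 → o
j(9): 3·(9−19)=-30≡22 → w
b(1): 3·(1−19)=-54≡24 → y
u(20): 3·(20−19)=3 → d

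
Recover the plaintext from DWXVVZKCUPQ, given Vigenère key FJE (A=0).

Repeat the key across the ciphertext: FJEFJEFJEFJ
D(3)−F(5): -2≡24 → Y
W(22)−J(9): 13 → N
X(23)−E(4): 19 → T
V(21)−F(5): 16 → Q
V(21)−J(9): 12 → M
Z(25)−E(4): 21 → V
K(10)−F(5): 5 → F
C(2)−J(9): -7≡19 → T
U(20)−E(4): 16 → Q
P(15)−F(5): 10 → K
Q(16)−J(9): 7 → H

YNTQMVFTQKH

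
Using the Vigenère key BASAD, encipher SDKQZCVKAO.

TDCQCDVCAR

Repeat the key across the message: BASADBASAD
S(18)+B(1): 19 → T
D(3)+A(0): 3 → D
K(10)+S(18): 28≡2 → C
Q(16)+A(0): 16 → Q
Z(25)+D(3): 28≡2 → C
C(2)+B(1): 3 → D
V(21)+A(0): 21 → V
K(10)+S(18): 28≡2 → C
A(0)+A(0): 0 → A
O(14)+D(3): 17 → R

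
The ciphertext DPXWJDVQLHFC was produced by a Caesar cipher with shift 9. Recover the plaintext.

D(3): 3−9=-6≡20 → U
P(15): 15−9=6 → G
X(23): 23−9=14 → O
W(22): 22−9=13 → N
J(9): 9−9=0 → A
D(3): 3−9=-6≡20 → U
V(21): 21−9=12 → M
Q(16): 16−9=7 → H
L(11): 11−9=2 → C
H(7): 7−9=-2≡24 → Y
F(5): 5−9=-4≡22 → W
C(2): 2−9=-7≡19 → T

UGONAUMHCYWT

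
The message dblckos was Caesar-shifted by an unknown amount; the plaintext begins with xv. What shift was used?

6

From the crib: d(3)−x(23)=-20≡6, so the shift is 6.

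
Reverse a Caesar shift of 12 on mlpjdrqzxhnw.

azdxrfenlvbk

m(12): 12−12=0 → a
l(11): 11−12=-1≡25 → z
p(15): 15−12=3 → d
j(9): 9−12=-3≡23 → x
d(3): 3−12=-9≡17 → r
r(17): 17−12=5 → f
q(16): 16−12=4 → e
z(25): 25−12=13 → n
x(23): 23−12=11 → l
h(7): 7−12=-5≡21 → v
n(13): 13−12=1 → b
w(22): 22−12=10 → k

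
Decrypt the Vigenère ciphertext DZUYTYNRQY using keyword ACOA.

DXGYTWZRQW

Repeat the key across the ciphertext: ACOAACOAAC
D(3)−A(0): 3 → D
Z(25)−C(2): 23 → X
U(20)−O(14): 6 → G
Y(24)−A(0): 24 → Y
T(19)−A(0): 19 → T
Y(24)−C(2): 22 → W
N(13)−O(14): -1≡25 → Z
R(17)−A(0): 17 → R
Q(16)−A(0): 16 → Q
Y(24)−C(2): 22 → W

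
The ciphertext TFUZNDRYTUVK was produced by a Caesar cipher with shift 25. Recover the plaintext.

T(19): 19−25=-6≡20 → U
F(5): 5−25=-20≡6 → G
U(20): 20−25=-5≡21 → V
Z(25): 25−25=0 → A
N(13): 13−25=-12≡14 → O
D(3): 3−25=-22≡4 → E
R(17): 17−25=-8≡18 → S
Y(24): 24−25=-1≡25 → Z
T(19): 19−25=-6≡20 → U
U(20): 20−25=-5≡21 → V
V(21): 21−25=-4≡22 → W
K(10): 10−25=-15≡11 → L

UGVAOESZUVWL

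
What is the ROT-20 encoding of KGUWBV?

EAOQVP

K(10): 10+20=30≡4 → E
G(6): 6+20=26≡0 → A
U(20): 20+20=40≡14 → O
W(22): 22+20=42≡16 → Q
B(1): 1+20=21 → V
V(21): 21+20=41≡15 → P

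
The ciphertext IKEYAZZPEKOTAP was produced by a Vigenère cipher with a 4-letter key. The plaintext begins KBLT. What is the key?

Subtract each crib letter from the matching ciphertext letter (mod 26):
I(8)−K(10)=-2≡24 → Y
K(10)−B(1)=9 → J
E(4)−L(11)=-7≡19 → T
Y(24)−T(19)=5 → F

YJTF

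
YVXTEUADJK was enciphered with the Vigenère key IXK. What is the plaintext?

QYNLHKSGZC

Repeat the key across the ciphertext: IXKIXKIXKI
Y(24)−I(8): 16 → Q
V(21)−X(23): -2≡24 → Y
X(23)−K(10): 13 → N
T(19)−I(8): 11 → L
E(4)−X(23): -19≡7 → H
U(20)−K(10): 10 → K
A(0)−I(8): -8≡18 → S
D(3)−X(23): -20≡6 → G
J(9)−K(10): -1≡25 → Z
K(10)−I(8): 2 → C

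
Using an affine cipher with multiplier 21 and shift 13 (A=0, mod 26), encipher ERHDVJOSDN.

TGEYMUVBYA

E(4): 21·4+13=97≡19 → T
R(17): 21·17+13=370≡6 → G
H(7): 21·7+13=160≡4 → E
D(3): 21·3+13=76≡24 → Y
V(21): 21·21+13=454≡12 → M
J(9): 21·9+13=202≡20 → U
O(14): 21·14+13=307≡21 → V
S(18): 21·18+13=391≡1 → B
D(3): 21·3+13=76≡24 → Y
N(13): 21·13+13=286≡0 → A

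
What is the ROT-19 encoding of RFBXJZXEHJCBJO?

R(17): 17+19=36≡10 → K
F(5): 5+19=24 → Y
B(1): 1+19=20 → U
X(23): 23+19=42≡16 → Q
J(9): 9+19=28≡2 → C
Z(25): 25+19=44≡18 → S
X(23): 23+19=42≡16 → Q
E(4): 4+19=23 → X
H(7): 7+19=26≡0 → A
J(9): 9+19=28≡2 → C
C(2): 2+19=21 → V
B(1): 1+19=20 → U
J(9): 9+19=28≡2 → C
O(14): 14+19=33≡7 → H

KYUQCSQXACVUCH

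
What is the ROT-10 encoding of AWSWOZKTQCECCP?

KGCGYJUDAMOMMZ

A(0): 0+10=10 → K
W(22): 22+10=32≡6 → G
S(18): 18+10=28≡2 → C
W(22): 22+10=32≡6 → G
O(14): 14+10=24 → Y
Z(25): 25+10=35≡9 → J
K(10): 10+10=20 → U
T(19): 19+10=29≡3 → D
Q(16): 16+10=26≡0 → A
C(2): 2+10=12 → M
E(4): 4+10=14 → O
C(2): 2+10=12 → M
C(2): 2+10=12 → M
P(15): 15+10=25 → Z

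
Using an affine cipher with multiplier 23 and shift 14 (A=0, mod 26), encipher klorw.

k(10): 23·10+14=244≡10 → k
l(11): 23·11+14=267≡7 → h
o(14): 23·14+14=336≡24 → y
r(17): 23·17+14=405≡15 → p
w(22): 23·22+14=520≡0 → a

khypa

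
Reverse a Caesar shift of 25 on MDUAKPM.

NEVBLQN

M(12): 12−25=-13≡13 → N
D(3): 3−25=-22≡4 → E
U(20): 20−25=-5≡21 → V
A(0): 0−25=-25≡1 → B
K(10): 10−25=-15≡11 → L
P(15): 15−25=-10≡16 → Q
M(12): 12−25=-13≡13 → N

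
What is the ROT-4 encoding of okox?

sosb

o(14): 14+4=18 → s
k(10): 10+4=14 → o
o(14): 14+4=18 → s
x(23): 23+4=27≡1 → b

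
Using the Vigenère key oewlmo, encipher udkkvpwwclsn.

Repeat the key across the message: oewlmooewlmo
u(20)+o(14): 34≡8 → i
d(3)+e(4): 7 → h
k(10)+w(22): 32≡6 → g
k(10)+l(11): 21 → v
v(21)+m(12): 33≡7 → h
p(15)+o(14): 29≡3 → d
w(22)+o(14): 36≡10 → k
w(22)+e(4): 26≡0 → a
c(2)+w(22): 24 → y
l(11)+l(11): 22 → w
s(18)+m(12): 30≡4 → e
n(13)+o(14): 27≡1 → b

ihgvhdkayweb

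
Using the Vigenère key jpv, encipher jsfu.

Repeat the key across the message: jpvj
j(9)+j(9): 18 → s
s(18)+p(15): 33≡7 → h
f(5)+v(21): 26≡0 → a
u(20)+j(9): 29≡3 → d

shad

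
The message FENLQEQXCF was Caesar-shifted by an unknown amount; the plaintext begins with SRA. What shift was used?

From the crib: F(5)−S(18)=-13≡13, so the shift is 13.

13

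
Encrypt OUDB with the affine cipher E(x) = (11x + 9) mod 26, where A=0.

O(14): 11·14+9=163≡7 → H
U(20): 11·20+9=229≡21 → V
D(3): 11·3+9=42≡16 → Q
B(1): 11·1+9=20 → U

HVQU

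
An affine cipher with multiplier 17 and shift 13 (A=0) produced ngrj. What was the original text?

The inverse of 17 mod 26 is 23, since 17·23=391≡1. Apply D(y)=23·(y−13) mod 26:
n(13): 23·(13−13)=0 → a
g(6): 23·(6−13)=-161≡21 → v
r(17): 23·(17−13)=92≡14 → o
j(9): 23·(9−13)=-92≡12 → m

avom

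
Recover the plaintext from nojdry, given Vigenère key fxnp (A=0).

Repeat the key across the ciphertext: fxnpfx
n(13)−f(5): 8 → i
o(14)−x(23): -9≡17 → r
j(9)−n(13): -4≡22 → w
d(3)−p(15): -12≡14 → o
r(17)−f(5): 12 → m
y(24)−x(23): 1 → b

irwomb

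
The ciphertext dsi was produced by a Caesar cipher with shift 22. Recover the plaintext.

hwm

d(3): 3−22=-19≡7 → h
s(18): 18−22=-4≡22 → w
i(8): 8−22=-14≡12 → m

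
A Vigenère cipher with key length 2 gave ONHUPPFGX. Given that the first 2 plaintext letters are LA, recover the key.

DN

Subtract each crib letter from the matching ciphertext letter (mod 26):
O(14)−L(11)=3 → D
N(13)−A(0)=13 → N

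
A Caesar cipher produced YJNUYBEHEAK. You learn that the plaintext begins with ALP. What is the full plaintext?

ALPWADGJGCM

From the crib: Y(24)−A(0)=24, so the shift is 24.
Subtract 24 from each ciphertext letter:
Y(24): 24−24=0 → A
J(9): 9−24=-15≡11 → L
N(13): 13−24=-11≡15 → P
U(20): 20−24=-4≡22 → W
Y(24): 24−24=0 → A
B(1): 1−24=-23≡3 → D
E(4): 4−24=-20≡6 → G
H(7): 7−24=-17≡9 → J
E(4): 4−24=-20≡6 → G
A(0): 0−24=-24≡2 → C
K(10): 10−24=-14≡12 → M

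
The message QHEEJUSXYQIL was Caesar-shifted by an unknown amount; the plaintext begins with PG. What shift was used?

From the crib: Q(16)−P(15)=1, so the shift is 1.

1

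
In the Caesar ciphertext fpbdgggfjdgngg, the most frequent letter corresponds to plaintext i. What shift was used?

The most frequent ciphertext letter is g (appears 6 times).
g is position 6; i is position 8.
Shift = -2≡24.

24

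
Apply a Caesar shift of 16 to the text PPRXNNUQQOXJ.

P(15): 15+16=31≡5 → F
P(15): 15+16=31≡5 → F
R(17): 17+16=33≡7 → H
X(23): 23+16=39≡13 → N
N(13): 13+16=29≡3 → D
N(13): 13+16=29≡3 → D
U(20): 20+16=36≡10 → K
Q(16): 16+16=32≡6 → G
Q(16): 16+16=32≡6 → G
O(14): 14+16=30≡4 → E
X(23): 23+16=39≡13 → N
J(9): 9+16=25 → Z

FFHNDDKGGENZ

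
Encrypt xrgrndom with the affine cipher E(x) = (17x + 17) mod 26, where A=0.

supueqvn

x(23): 17·23+17=408≡18 → s
r(17): 17·17+17=306≡20 → u
g(6): 17·6+17=119≡15 → p
r(17): 17·17+17=306≡20 → u
n(13): 17·13+17=238≡4 → e
d(3): 17·3+17=68≡16 → q
o(14): 17·14+17=255≡21 → v
m(12): 17·12+17=221≡13 → n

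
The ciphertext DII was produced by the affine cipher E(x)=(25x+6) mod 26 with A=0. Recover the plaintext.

DYY

The inverse of 25 mod 26 is 25, since 25·25=625≡1. Apply D(y)=25·(y−6) mod 26:
D(3): 25·(3−6)=-75≡3 → D
I(8): 25·(8−6)=50≡24 → Y
I(8): 25·(8−6)=50≡24 → Y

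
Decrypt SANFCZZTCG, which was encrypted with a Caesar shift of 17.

BJWOLIICLP

S(18): 18−17=1 → B
A(0): 0−17=-17≡9 → J
N(13): 13−17=-4≡22 → W
F(5): 5−17=-12≡14 → O
C(2): 2−17=-15≡11 → L
Z(25): 25−17=8 → I
Z(25): 25−17=8 → I
T(19): 19−17=2 → C
C(2): 2−17=-15≡11 → L
G(6): 6−17=-11≡15 → P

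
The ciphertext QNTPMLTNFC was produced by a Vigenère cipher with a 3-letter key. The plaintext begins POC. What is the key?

Subtract each crib letter from the matching ciphertext letter (mod 26):
Q(16)−P(15)=1 → B
N(13)−O(14)=-1≡25 → Z
T(19)−C(2)=17 → R

BZR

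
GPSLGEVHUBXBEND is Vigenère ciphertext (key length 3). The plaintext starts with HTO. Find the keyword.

ZWE

Subtract each crib letter from the matching ciphertext letter (mod 26):
G(6)−H(7)=-1≡25 → Z
P(15)−T(19)=-4≡22 → W
S(18)−O(14)=4 → E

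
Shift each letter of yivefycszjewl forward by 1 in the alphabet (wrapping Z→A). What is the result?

y(24): 24+1=25 → z
i(8): 8+1=9 → j
v(21): 21+1=22 → w
e(4): 4+1=5 → f
f(5): 5+1=6 → g
y(24): 24+1=25 → z
c(2): 2+1=3 → d
s(18): 18+1=19 → t
z(25): 25+1=26≡0 → a
j(9): 9+1=10 → k
e(4): 4+1=5 → f
w(22): 22+1=23 → x
l(11): 11+1=12 → m

zjwfgzdtakfxm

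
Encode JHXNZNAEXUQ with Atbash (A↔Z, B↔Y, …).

QSCMAMZVCFJ

J(9) → Q(16)
H(7) → S(18)
X(23) → C(2)
N(13) → M(12)
Z(25) → A(0)
N(13) → M(12)
A(0) → Z(25)
E(4) → V(21)
X(23) → C(2)
U(20) → F(5)
Q(16) → J(9)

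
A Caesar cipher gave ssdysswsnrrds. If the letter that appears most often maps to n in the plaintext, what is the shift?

The most frequent ciphertext letter is s (appears 6 times).
s is position 18; n is position 13.
Shift = 5.

5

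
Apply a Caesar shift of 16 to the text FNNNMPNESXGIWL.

F(5): 5+16=21 → V
N(13): 13+16=29≡3 → D
N(13): 13+16=29≡3 → D
N(13): 13+16=29≡3 → D
M(12): 12+16=28≡2 → C
P(15): 15+16=31≡5 → F
N(13): 13+16=29≡3 → D
E(4): 4+16=20 → U
S(18): 18+16=34≡8 → I
X(23): 23+16=39≡13 → N
G(6): 6+16=22 → W
I(8): 8+16=24 → Y
W(22): 22+16=38≡12 → M
L(11): 11+16=27≡1 → B

VDDDCFDUINWYMB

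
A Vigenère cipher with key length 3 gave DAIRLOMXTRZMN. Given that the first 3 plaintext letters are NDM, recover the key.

QXW

Subtract each crib letter from the matching ciphertext letter (mod 26):
D(3)−N(13)=-10≡16 → Q
A(0)−D(3)=-3≡23 → X
I(8)−M(12)=-4≡22 → W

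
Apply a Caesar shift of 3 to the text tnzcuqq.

t(19): 19+3=22 → w
n(13): 13+3=16 → q
z(25): 25+3=28≡2 → c
c(2): 2+3=5 → f
u(20): 20+3=23 → x
q(16): 16+3=19 → t
q(16): 16+3=19 → t

wqcfxtt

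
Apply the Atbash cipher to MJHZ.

NQSA

M(12) → N(13)
J(9) → Q(16)
H(7) → S(18)
Z(25) → A(0)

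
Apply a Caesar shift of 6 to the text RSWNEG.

R(17): 17+6=23 → X
S(18): 18+6=24 → Y
W(22): 22+6=28≡2 → C
N(13): 13+6=19 → T
E(4): 4+6=10 → K
G(6): 6+6=12 → M

XYCTKM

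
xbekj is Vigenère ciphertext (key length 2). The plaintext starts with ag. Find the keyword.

xv

Subtract each crib letter from the matching ciphertext letter (mod 26):
x(23)−a(0)=23 → x
b(1)−g(6)=-5≡21 → v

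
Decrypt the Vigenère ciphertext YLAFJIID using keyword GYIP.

SNSQDKAO

Repeat the key across the ciphertext: GYIPGYIP
Y(24)−G(6): 18 → S
L(11)−Y(24): -13≡13 → N
A(0)−I(8): -8≡18 → S
F(5)−P(15): -10≡16 → Q
J(9)−G(6): 3 → D
I(8)−Y(24): -16≡10 → K
I(8)−I(8): 0 → A
D(3)−P(15): -12≡14 → O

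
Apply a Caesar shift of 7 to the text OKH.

O(14): 14+7=21 → V
K(10): 10+7=17 → R
H(7): 7+7=14 → O

VRO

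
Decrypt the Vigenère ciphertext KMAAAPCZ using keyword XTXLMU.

Repeat the key across the ciphertext: XTXLMUXT
K(10)−X(23): -13≡13 → N
M(12)−T(19): -7≡19 → T
A(0)−X(23): -23≡3 → D
A(0)−L(11): -11≡15 → P
A(0)−M(12): -12≡14 → O
P(15)−U(20): -5≡21 → V
C(2)−X(23): -21≡5 → F
Z(25)−T(19): 6 → G

NTDPOVFG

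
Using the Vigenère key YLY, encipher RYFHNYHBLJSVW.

Repeat the key across the message: YLYYLYYLYYLYY
R(17)+Y(24): 41≡15 → P
Y(24)+L(11): 35≡9 → J
F(5)+Y(24): 29≡3 → D
H(7)+Y(24): 31≡5 → F
N(13)+L(11): 24 → Y
Y(24)+Y(24): 48≡22 → W
H(7)+Y(24): 31≡5 → F
B(1)+L(11): 12 → M
L(11)+Y(24): 35≡9 → J
J(9)+Y(24): 33≡7 → H
S(18)+L(11): 29≡3 → D
V(21)+Y(24): 45≡19 → T
W(22)+Y(24): 46≡20 → U

PJDFYWFMJHDTU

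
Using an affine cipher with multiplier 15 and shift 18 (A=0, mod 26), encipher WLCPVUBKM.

W(22): 15·22+18=348≡10 → K
L(11): 15·11+18=183≡1 → B
C(2): 15·2+18=48≡22 → W
P(15): 15·15+18=243≡9 → J
V(21): 15·21+18=333≡21 → V
U(20): 15·20+18=318≡6 → G
B(1): 15·1+18=33≡7 → H
K(10): 15·10+18=168≡12 → M
M(12): 15·12+18=198≡16 → Q

KBWJVGHMQ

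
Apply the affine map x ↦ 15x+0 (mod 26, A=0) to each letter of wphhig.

w(22): 15·22+0=330≡18 → s
p(15): 15·15+0=225≡17 → r
h(7): 15·7+0=105≡1 → b
h(7): 15·7+0=105≡1 → b
i(8): 15·8+0=120≡16 → q
g(6): 15·6+0=90≡12 → m

srbbqm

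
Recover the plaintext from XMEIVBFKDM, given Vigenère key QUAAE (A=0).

HSEIRLLKDI

Repeat the key across the ciphertext: QUAAEQUAAE
X(23)−Q(16): 7 → H
M(12)−U(20): -8≡18 → S
E(4)−A(0): 4 → E
I(8)−A(0): 8 → I
V(21)−E(4): 17 → R
B(1)−Q(16): -15≡11 → L
F(5)−U(20): -15≡11 → L
K(10)−A(0): 10 → K
D(3)−A(0): 3 → D
M(12)−E(4): 8 → I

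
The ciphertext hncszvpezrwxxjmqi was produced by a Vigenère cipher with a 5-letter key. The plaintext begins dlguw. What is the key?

Subtract each crib letter from the matching ciphertext letter (mod 26):
h(7)−d(3)=4 → e
n(13)−l(11)=2 → c
c(2)−g(6)=-4≡22 → w
s(18)−u(20)=-2≡24 → y
z(25)−w(22)=3 → d

ecwyd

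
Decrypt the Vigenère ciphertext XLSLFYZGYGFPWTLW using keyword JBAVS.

OKSQNPYGDOWOWYTN

Repeat the key across the ciphertext: JBAVSJBAVSJBAVSJ
X(23)−J(9): 14 → O
L(11)−B(1): 10 → K
S(18)−A(0): 18 → S
L(11)−V(21): -10≡16 → Q
F(5)−S(18): -13≡13 → N
Y(24)−J(9): 15 → P
Z(25)−B(1): 24 → Y
G(6)−A(0): 6 → G
Y(24)−V(21): 3 → D
G(6)−S(18): -12≡14 → O
F(5)−J(9): -4≡22 → W
P(15)−B(1): 14 → O
W(22)−A(0): 22 → W
T(19)−V(21): -2≡24 → Y
L(11)−S(18): -7≡19 → T
W(22)−J(9): 13 → N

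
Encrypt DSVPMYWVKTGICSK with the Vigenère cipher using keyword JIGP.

Repeat the key across the message: JIGPJIGPJIGPJIG
D(3)+J(9): 12 → M
S(18)+I(8): 26≡0 → A
V(21)+G(6): 27≡1 → B
P(15)+P(15): 30≡4 → E
M(12)+J(9): 21 → V
Y(24)+I(8): 32≡6 → G
W(22)+G(6): 28≡2 → C
V(21)+P(15): 36≡10 → K
K(10)+J(9): 19 → T
T(19)+I(8): 27≡1 → B
G(6)+G(6): 12 → M
I(8)+P(15): 23 → X
C(2)+J(9): 11 → L
S(18)+I(8): 26≡0 → A
K(10)+G(6): 16 → Q

MABEVGCKTBMXLAQ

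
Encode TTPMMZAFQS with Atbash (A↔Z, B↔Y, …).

GGKNNAZUJH

T(19) → G(6)
T(19) → G(6)
P(15) → K(10)
M(12) → N(13)
M(12) → N(13)
Z(25) → A(0)
A(0) → Z(25)
F(5) → U(20)
Q(16) → J(9)
S(18) → H(7)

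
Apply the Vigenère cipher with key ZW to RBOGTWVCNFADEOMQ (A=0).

QXNCSSUYMBZZDKLM

Repeat the key across the message: ZWZWZWZWZWZWZWZW
R(17)+Z(25): 42≡16 → Q
B(1)+W(22): 23 → X
O(14)+Z(25): 39≡13 → N
G(6)+W(22): 28≡2 → C
T(19)+Z(25): 44≡18 → S
W(22)+W(22): 44≡18 → S
V(21)+Z(25): 46≡20 → U
C(2)+W(22): 24 → Y
N(13)+Z(25): 38≡12 → M
F(5)+W(22): 27≡1 → B
A(0)+Z(25): 25 → Z
D(3)+W(22): 25 → Z
E(4)+Z(25): 29≡3 → D
O(14)+W(22): 36≡10 → K
M(12)+Z(25): 37≡11 → L
Q(16)+W(22): 38≡12 → M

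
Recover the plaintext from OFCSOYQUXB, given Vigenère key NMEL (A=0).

BTYHBMMJKP

Repeat the key across the ciphertext: NMELNMELNM
O(14)−N(13): 1 → B
F(5)−M(12): -7≡19 → T
C(2)−E(4): -2≡24 → Y
S(18)−L(11): 7 → H
O(14)−N(13): 1 → B
Y(24)−M(12): 12 → M
Q(16)−E(4): 12 → M
U(20)−L(11): 9 → J
X(23)−N(13): 10 → K
B(1)−M(12): -11≡15 → P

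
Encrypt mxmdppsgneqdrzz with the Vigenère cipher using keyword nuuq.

Repeat the key across the message: nuuqnuuqnuuqnuu
m(12)+n(13): 25 → z
x(23)+u(20): 43≡17 → r
m(12)+u(20): 32≡6 → g
d(3)+q(16): 19 → t
p(15)+n(13): 28≡2 → c
p(15)+u(20): 35≡9 → j
s(18)+u(20): 38≡12 → m
g(6)+q(16): 22 → w
n(13)+n(13): 26≡0 → a
e(4)+u(20): 24 → y
q(16)+u(20): 36≡10 → k
d(3)+q(16): 19 → t
r(17)+n(13): 30≡4 → e
z(25)+u(20): 45≡19 → t
z(25)+u(20): 45≡19 → t

zrgtcjmwayktett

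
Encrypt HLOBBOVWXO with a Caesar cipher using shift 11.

H(7): 7+11=18 → S
L(11): 11+11=22 → W
O(14): 14+11=25 → Z
B(1): 1+11=12 → M
B(1): 1+11=12 → M
O(14): 14+11=25 → Z
V(21): 21+11=32≡6 → G
W(22): 22+11=33≡7 → H
X(23): 23+11=34≡8 → I
O(14): 14+11=25 → Z

SWZMMZGHIZ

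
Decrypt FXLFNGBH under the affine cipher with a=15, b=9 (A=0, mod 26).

YUOYCFWM

The inverse of 15 mod 26 is 7, since 15·7=105≡1. Apply D(y)=7·(y−9) mod 26:
F(5): 7·(5−9)=-28≡24 → Y
X(23): 7·(23−9)=98≡20 → U
L(11): 7·(11−9)=14 → O
F(5): 7·(5−9)=-28≡24 → Y
N(13): 7·(13−9)=28≡2 → C
G(6): 7·(6−9)=-21≡5 → F
B(1): 7·(1−9)=-56≡22 → W
H(7): 7·(7−9)=-14≡12 → M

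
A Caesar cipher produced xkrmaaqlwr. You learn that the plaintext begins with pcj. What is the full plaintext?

pcjessidoj

From the crib: x(23)−p(15)=8, so the shift is 8.
Subtract 8 from each ciphertext letter:
x(23): 23−8=15 → p
k(10): 10−8=2 → c
r(17): 17−8=9 → j
m(12): 12−8=4 → e
a(0): 0−8=-8≡18 → s
a(0): 0−8=-8≡18 → s
q(16): 16−8=8 → i
l(11): 11−8=3 → d
w(22): 22−8=14 → o
r(17): 17−8=9 → j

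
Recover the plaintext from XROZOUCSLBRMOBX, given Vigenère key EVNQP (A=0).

TWBJZQHFVMNRBLI

Repeat the key across the ciphertext: EVNQPEVNQPEVNQP
X(23)−E(4): 19 → T
R(17)−V(21): -4≡22 → W
O(14)−N(13): 1 → B
Z(25)−Q(16): 9 → J
O(14)−P(15): -1≡25 → Z
U(20)−E(4): 16 → Q
C(2)−V(21): -19≡7 → H
S(18)−N(13): 5 → F
L(11)−Q(16): -5≡21 → V
B(1)−P(15): -14≡12 → M
R(17)−E(4): 13 → N
M(12)−V(21): -9≡17 → R
O(14)−N(13): 1 → B
B(1)−Q(16): -15≡11 → L
X(23)−P(15): 8 → I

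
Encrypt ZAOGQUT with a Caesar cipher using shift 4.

Z(25): 25+4=29≡3 → D
A(0): 0+4=4 → E
O(14): 14+4=18 → S
G(6): 6+4=10 → K
Q(16): 16+4=20 → U
U(20): 20+4=24 → Y
T(19): 19+4=23 → X

DESKUYX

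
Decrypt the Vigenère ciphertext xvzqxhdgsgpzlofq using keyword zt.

Repeat the key across the ciphertext: ztztztztztztztzt
x(23)−z(25): -2≡24 → y
v(21)−t(19): 2 → c
z(25)−z(25): 0 → a
q(16)−t(19): -3≡23 → x
x(23)−z(25): -2≡24 → y
h(7)−t(19): -12≡14 → o
d(3)−z(25): -22≡4 → e
g(6)−t(19): -13≡13 → n
s(18)−z(25): -7≡19 → t
g(6)−t(19): -13≡13 → n
p(15)−z(25): -10≡16 → q
z(25)−t(19): 6 → g
l(11)−z(25): -14≡12 → m
o(14)−t(19): -5≡21 → v
f(5)−z(25): -20≡6 → g
q(16)−t(19): -3≡23 → x

ycaxyoentnqgmvgx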